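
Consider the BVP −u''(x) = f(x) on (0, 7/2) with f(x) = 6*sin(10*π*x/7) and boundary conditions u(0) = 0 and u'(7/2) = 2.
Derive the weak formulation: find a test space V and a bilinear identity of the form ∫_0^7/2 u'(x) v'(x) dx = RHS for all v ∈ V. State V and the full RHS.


V = {v ∈ H^1(0, 7/2) : v(0) = 0} (test functions vanish at x = 0 where u is specified); weak form: ∫_0^7/2 u'v' dx = ∫_0^7/2 (6*sin(10*π*x/7)) v dx + 2·v(7/2) for all v ∈ V.

Multiply both sides by a test function v and integrate from 0 to 7/2:
  ∫_0^7/2 −u''(x) v(x) dx = ∫_0^7/2 f(x) v(x) dx.
Integrate the LHS by parts once:
  ∫_0^7/2 −u'' v dx = −[u'(x) v(x)]_0^7/2 + ∫_0^7/2 u'(x) v'(x) dx.
Thus ∫_0^7/2 u'(x) v'(x) dx = ∫_0^7/2 f(x) v(x) dx + [u'(x) v(x)]_0^7/2.
Choose V so that boundary terms are either known or forced to vanish.
Mixed BC: u(0) = 0 (Dirichlet) and u'(7/2) = 2 (Neumann). Define V = {v ∈ H^1(0, 7/2) : v(0) = 0}. Then [u' v]_0^7/2 = u'(7/2)·v(7/2) − u'(0)·0 = 2·v(7/2).
Weak formulation: find u (satisfying any essential BC) such that ∫_0^7/2 u'(x) v'(x) dx = ∫_0^7/2 f v dx + 2·v(7/2) for all v ∈ V (Dirichlet at 0 absorbed into V; Neumann datum at x = 7/2 contributes the boundary term).
Substituting f(x) = 6*sin(10*π*x/7), the right-hand side is ∫_0^7/2 (6*sin(10*π*x/7)) v dx + 2·v(7/2).


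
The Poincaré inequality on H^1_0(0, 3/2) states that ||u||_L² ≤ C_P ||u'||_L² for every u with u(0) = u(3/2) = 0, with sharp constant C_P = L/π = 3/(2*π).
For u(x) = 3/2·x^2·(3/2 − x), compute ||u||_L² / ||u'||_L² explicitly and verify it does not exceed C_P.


||u||_L² / ||u'||_L² = 3*sqrt(14)/28 < C_P = 3/(2*π).

u(x) = 3/2·x^2·(3/2 − x), so u'(x) = 9*x*(1 - x)/2.
u(x) = 3/2·x^2·(3/2 − x) vanishes at x = 0 and x = 3/2, so u ∈ H^1_0(0, 3/2). Differentiate via the product rule and integrate the resulting polynomials term by term.
  ∫_0^3/2 u² dx = ∫_0^3/2 (9*x^6/4 - 27*x^5/4 + 81*x^4/16) dx. Term by term:
    ∫_0^3/2 9*x^6/4 dx = 19683/3584;  ∫_0^3/2 -27*x^5/4 dx = -6561/512;  ∫_0^3/2 81*x^4/16 dx = 19683/2560.
  Sum: 19683/3584 − 6561/512 + 19683/2560 = 6561/17920.
  ∫_0^3/2 (u')² dx = ∫_0^3/2 (81*x^4/4 - 81*x^3/2 + 81*x^2/4) dx. Term by term:
    ∫_0^3/2 81*x^4/4 dx = 19683/640;  ∫_0^3/2 -81*x^3/2 dx = -6561/128;  ∫_0^3/2 81*x^2/4 dx = 729/32.
  Sum: 19683/640 − 6561/128 + 729/32 = 729/320.
∫_0^3/2 u² dx = 6561/17920, so ||u||_L² = 81*sqrt(70)/1120.
∫_0^3/2 (u')² dx = 729/320, so ||u'||_L² = 27*sqrt(5)/40.
Ratio ||u||_L² / ||u'||_L² = 3*sqrt(14)/28.
Sharp Poincaré constant on H^1_0(0, 3/2) is C_P = L/π = 3/(2*π), achieved by sin(2*π/3·x).
A polynomial bump cannot attain the sharp Poincaré constant (only the first sine eigenfunction does), so the ratio is strictly less than C_P, consistent with ||u||_L² ≤ C_P ||u'||_L².


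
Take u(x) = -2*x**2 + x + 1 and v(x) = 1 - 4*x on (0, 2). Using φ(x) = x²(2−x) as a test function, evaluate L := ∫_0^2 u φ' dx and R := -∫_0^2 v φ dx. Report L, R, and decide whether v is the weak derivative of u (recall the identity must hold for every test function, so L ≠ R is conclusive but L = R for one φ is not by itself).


LHS = 76/15, RHS = 76/15. Yes, v = u' weakly.

u(x) = -2*x**2 + x + 1, classical derivative u'(x) = 1 - 4*x.
φ(x) = x²(2−x), so φ'(x) = x*(4 - 3*x).
Note φ(0) = φ(2) = 0, so the boundary term u·φ vanishes.
LHS = ∫_0^2 u(x) φ'(x) dx = ∫_0^2 (6*x^4 - 11*x^3 + x^2 + 4*x) dx. Term by term:
  ∫_0^2 6*x^4 dx = 192/5;  ∫_0^2 -11*x^3 dx = -44;  ∫_0^2 x^2 dx = 8/3;
  ∫_0^2 4*x dx = 8.
Sum: 192/5 − 44 + 8/3 + 8 = 76/15.
So LHS = 76/15.
∫_0^2 v(x) φ(x) dx = ∫_0^2 (4*x^4 - 9*x^3 + 2*x^2) dx. Term by term:
  ∫_0^2 4*x^4 dx = 128/5;  ∫_0^2 -9*x^3 dx = -36;  ∫_0^2 2*x^2 dx = 16/3.
Sum: 128/5 − 36 + 16/3 = -76/15.
So RHS = -∫_0^2 v(x) φ(x) dx = 76/15.
LHS = RHS, so the identity holds for this test φ.
Moreover u is smooth here and v(x) = u'(x) = 1 - 4*x pointwise, so the identity holds for every test function. Hence v is the weak derivative of u.


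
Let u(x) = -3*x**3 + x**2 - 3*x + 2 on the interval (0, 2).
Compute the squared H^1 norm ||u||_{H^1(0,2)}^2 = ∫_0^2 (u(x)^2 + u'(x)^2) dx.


||u||_{H^1}^2 = 14530/21

The H^1 norm (squared) on an interval (0, L) is
  ||u||_{H^1}^2 = ∫_0^L u(x)^2 dx + ∫_0^L u'(x)^2 dx.
Compute u'(x) = -9*x**2 + 2*x - 3.
Then u(x)^2 = 9*x**6 - 6*x**5 + 19*x**4 - 18*x**3 + 13*x**2 - 12*x + 4 and u'(x)^2 = 81*x**4 - 36*x**3 + 58*x**2 - 12*x + 9.
Integrate each monomial from 0 to 2 using ∫_0^2 c·x^n dx = c·2^(n+1)/(n+1):
  ∫_0^2 u(x)^2 dx = ∫_0^2 (9*x^6 - 6*x^5 + 19*x^4 - 18*x^3 + 13*x^2 - 12*x + 4) dx. Term by term:
    ∫_0^2 9*x^6 dx = 1152/7;  ∫_0^2 -6*x^5 dx = -64;  ∫_0^2 19*x^4 dx = 608/5;
    ∫_0^2 -18*x^3 dx = -72;  ∫_0^2 13*x^2 dx = 104/3;  ∫_0^2 -12*x dx = -24;
    ∫_0^2 4 dx = 8.
  Sum: 1152/7 − 64 + 608/5 − 72 + 104/3 − 24 + 8 = 17728/105.
  ∫_0^2 u'(x)^2 dx = ∫_0^2 (81*x^4 - 36*x^3 + 58*x^2 - 12*x + 9) dx. Term by term:
    ∫_0^2 81*x^4 dx = 2592/5;  ∫_0^2 -36*x^3 dx = -144;  ∫_0^2 58*x^2 dx = 464/3;
    ∫_0^2 -12*x dx = -24;  ∫_0^2 9 dx = 18.
  Sum: 2592/5 − 144 + 464/3 − 24 + 18 = 7846/15.
Adding: ||u||_{H^1}^2 = 17728/105 + 7846/15 = 14530/21.


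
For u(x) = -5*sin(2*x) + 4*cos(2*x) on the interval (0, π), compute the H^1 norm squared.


||u||_{H^1(0,π)}^2 = 205*π/2

u'(x) = -8*sin(2*x) - 10*cos(2*x).
Expand u² and (u')² and integrate term by term on (0, π), using: for integers n ≥ 1, ∫_0^π sin²(nx) dx = ∫_0^π cos²(nx) dx = π/2; for n ≠ n', ∫_0^π sin(nx)sin(n'x) dx = ∫_0^π cos(nx)cos(n'x) dx = 0; and by product-to-sum, ∫_0^π sin(nx)cos(n'x) dx = ½∫_0^π [sin((n+n')x) + sin((n−n')x)] dx, which is 0 when n+n' is even and 2n/(n²−n'²) when n+n' is odd (it need not vanish on (0, π)).
  u² squared terms: (-5)²·∫sin(2x)² dx = 25·π/2 = 25*π/2;  (4)²·∫cos(2x)² dx = 16·π/2 = 8*π.
  u² cross terms: 2·(-5)·(4)·∫sin(2x)·cos(2x) dx = -40·(0) = 0.
  So ∫_0^π u² dx = 25*π/2 + 8*π + 0 = 41*π/2.
  (u')² squared terms: (-10)²·∫cos(2x)² dx = 100·π/2 = 50*π;  (-8)²·∫sin(2x)² dx = 64·π/2 = 32*π.
  (u')² cross terms: 2·(-10)·(-8)·∫cos(2x)·sin(2x) dx = 160·(0) = 0.
  So ∫_0^π (u')² dx = 50*π + 32*π + 0 = 82*π.
||u||_{H^1}^2 = (41*π/2) + (82*π) = 205*π/2.


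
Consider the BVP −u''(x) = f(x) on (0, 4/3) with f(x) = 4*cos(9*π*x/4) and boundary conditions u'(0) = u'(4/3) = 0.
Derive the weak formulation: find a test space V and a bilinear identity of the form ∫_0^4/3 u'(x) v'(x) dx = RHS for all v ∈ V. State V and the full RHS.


V = H^1(0, 4/3) (no boundary constraint on v; u is determined up to an additive constant); weak form: ∫_0^4/3 u'v' dx = ∫_0^4/3 (4*cos(9*π*x/4)) v dx for all v ∈ V.

Multiply both sides by a test function v and integrate from 0 to 4/3:
  ∫_0^4/3 −u''(x) v(x) dx = ∫_0^4/3 f(x) v(x) dx.
Integrate the LHS by parts once:
  ∫_0^4/3 −u'' v dx = −[u'(x) v(x)]_0^4/3 + ∫_0^4/3 u'(x) v'(x) dx.
Thus ∫_0^4/3 u'(x) v'(x) dx = ∫_0^4/3 f(x) v(x) dx + [u'(x) v(x)]_0^4/3.
Choose V so that boundary terms are either known or forced to vanish.
u has homogeneous Neumann: u'(0) = u'(4/3) = 0. So [u' v]_0^4/3 = 0·v(4/3) − 0·v(0) = 0 for any v; take V = H^1(0, 4/3).
Weak formulation: find u (satisfying any essential BC) such that ∫_0^4/3 u'(x) v'(x) dx = ∫_0^4/3 f v dx for all v ∈ V (homogeneous Neumann, so boundary terms vanish).
Substituting f(x) = 4*cos(9*π*x/4), the right-hand side is ∫_0^4/3 (4*cos(9*π*x/4)) v dx.
Compatibility check (pure Neumann): taking v ≡ 1 ∈ V gives 0 = ∫_0^4/3 f dx + (0) − (0), i.e. ∫_0^4/3 f dx must equal u'(0) − u'(4/3) = 0. Indeed ∫_0^4/3 (4*cos(9*π*x/4)) dx = 0, so the data are compatible. The solution is then unique only up to an additive constant (fix it e.g. by requiring ∫_0^4/3 u dx = 0).


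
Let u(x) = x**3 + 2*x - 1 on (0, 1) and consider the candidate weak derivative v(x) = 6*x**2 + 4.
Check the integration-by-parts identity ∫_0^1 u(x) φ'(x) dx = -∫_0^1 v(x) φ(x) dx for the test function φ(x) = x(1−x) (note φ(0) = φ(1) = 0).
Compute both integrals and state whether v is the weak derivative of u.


LHS = -29/60, RHS = -29/30. No, v is not the weak derivative of u.

u(x) = x**3 + 2*x - 1, classical derivative u'(x) = 3*x**2 + 2.
φ(x) = x(1−x), so φ'(x) = 1 - 2*x.
Note φ(0) = φ(1) = 0, so the boundary term u·φ vanishes.
LHS = ∫_0^1 u(x) φ'(x) dx = ∫_0^1 (-2*x^4 + x^3 - 4*x^2 + 4*x - 1) dx. Term by term:
  ∫_0^1 -2*x^4 dx = -2/5;  ∫_0^1 x^3 dx = 1/4;  ∫_0^1 -4*x^2 dx = -4/3;
  ∫_0^1 4*x dx = 2;  ∫_0^1 -1 dx = -1.
Sum: -2/5 + 1/4 − 4/3 + 2 − 1 = -29/60.
So LHS = -29/60.
∫_0^1 v(x) φ(x) dx = ∫_0^1 (-6*x^4 + 6*x^3 - 4*x^2 + 4*x) dx. Term by term:
  ∫_0^1 -6*x^4 dx = -6/5;  ∫_0^1 6*x^3 dx = 3/2;  ∫_0^1 -4*x^2 dx = -4/3;
  ∫_0^1 4*x dx = 2.
Sum: -6/5 + 3/2 − 4/3 + 2 = 29/30.
So RHS = -∫_0^1 v(x) φ(x) dx = -29/30.
LHS − RHS = 29/60 ≠ 0, so the identity fails.
(For a valid weak derivative the identity must hold for EVERY test function, in particular this one. The failure shows v is NOT the weak derivative of u.)
Correct weak derivative would be u'(x) = 3*x**2 + 2.


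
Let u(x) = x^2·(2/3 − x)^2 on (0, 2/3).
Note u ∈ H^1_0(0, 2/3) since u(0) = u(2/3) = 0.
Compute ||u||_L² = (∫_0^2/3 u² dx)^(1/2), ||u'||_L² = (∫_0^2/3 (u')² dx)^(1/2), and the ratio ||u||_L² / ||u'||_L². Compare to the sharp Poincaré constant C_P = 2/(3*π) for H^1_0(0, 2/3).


||u||_L² / ||u'||_L² = sqrt(3)/9 < C_P = 2/(3*π).

u(x) = x^2·(2/3 − x)^2, so u'(x) = 4*x*(3*x - 2)*(3*x - 1)/9.
u(x) = x^2·(2/3 − x)^2 vanishes at x = 0 and x = 2/3, so u ∈ H^1_0(0, 2/3). Differentiate via the product rule and integrate the resulting polynomials term by term.
  ∫_0^2/3 u² dx = ∫_0^2/3 (x^8 - 8*x^7/3 + 8*x^6/3 - 32*x^5/27 + 16*x^4/81) dx. Term by term:
    ∫_0^2/3 x^8 dx = 512/177147;  ∫_0^2/3 -8*x^7/3 dx = -256/19683;  ∫_0^2/3 8*x^6/3 dx = 1024/45927;
    ∫_0^2/3 -32*x^5/27 dx = -1024/59049;  ∫_0^2/3 16*x^4/81 dx = 512/98415.
  Sum: 512/177147 − 256/19683 + 1024/45927 − 1024/59049 + 512/98415 = 256/6200145.
  ∫_0^2/3 (u')² dx = ∫_0^2/3 (16*x^6 - 32*x^5 + 208*x^4/9 - 64*x^3/9 + 64*x^2/81) dx. Term by term:
    ∫_0^2/3 16*x^6 dx = 2048/15309;  ∫_0^2/3 -32*x^5 dx = -1024/2187;  ∫_0^2/3 208*x^4/9 dx = 6656/10935;
    ∫_0^2/3 -64*x^3/9 dx = -256/729;  ∫_0^2/3 64*x^2/81 dx = 512/6561.
  Sum: 2048/15309 − 1024/2187 + 6656/10935 − 256/729 + 512/6561 = 256/229635.
∫_0^2/3 u² dx = 256/6200145, so ||u||_L² = 16*sqrt(105)/25515.
∫_0^2/3 (u')² dx = 256/229635, so ||u'||_L² = 16*sqrt(35)/2835.
Ratio ||u||_L² / ||u'||_L² = sqrt(3)/9.
Sharp Poincaré constant on H^1_0(0, 2/3) is C_P = L/π = 2/(3*π), achieved by sin(3*π/2·x).
A polynomial bump cannot attain the sharp Poincaré constant (only the first sine eigenfunction does), so the ratio is strictly less than C_P, consistent with ||u||_L² ≤ C_P ||u'||_L².


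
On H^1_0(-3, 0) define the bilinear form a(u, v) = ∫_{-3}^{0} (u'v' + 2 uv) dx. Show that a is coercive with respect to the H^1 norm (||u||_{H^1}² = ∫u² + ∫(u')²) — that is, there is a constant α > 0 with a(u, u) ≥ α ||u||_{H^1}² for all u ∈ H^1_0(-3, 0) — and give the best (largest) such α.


α = 1

Coercivity of a(·,·) on H^1_0(-3, 0) means a(u, u) ≥ α ||u||_{H^1}² for every u ∈ H^1_0.
The interval has length L = 3, and Poincaré/coercivity depend only on L. Here a(u, u) = ∫(u')² + (2)·∫u².
Here c = 2 ≥ 1, so a(u,u) = ∫(u')² + c∫u² ≥ ∫(u')² + ∫u² = ||u||_{H^1}², i.e. α = 1 works. No larger α is possible: a(u,u) ≥ α||u||_{H^1}² means (1−α)∫(u')² ≥ (α−c)∫u², and for the modes u_n = sin(nπ(x−x₀)/L) (x₀ the left endpoint) one has ∫u_n²/∫(u_n')² = (L/(nπ))² → 0, so a(u_n,u_n)/||u_n||_{H^1}² → 1. Hence the optimal constant is α = 1.
Therefore α = 1.


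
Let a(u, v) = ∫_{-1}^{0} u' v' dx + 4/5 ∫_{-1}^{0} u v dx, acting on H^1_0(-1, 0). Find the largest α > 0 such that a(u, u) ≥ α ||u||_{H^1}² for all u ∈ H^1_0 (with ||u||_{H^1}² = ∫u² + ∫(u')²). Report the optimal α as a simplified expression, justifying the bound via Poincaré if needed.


α = (4/5 + π^2)/(1 + π^2)

Coercivity of a(·,·) on H^1_0(-1, 0) means a(u, u) ≥ α ||u||_{H^1}² for every u ∈ H^1_0.
The interval has length L = 1, and Poincaré/coercivity depend only on L. Here a(u, u) = ∫(u')² + (4/5)·∫u².
Here 0 < c = 4/5 < 1. The condition a(u,u) ≥ α||u||_{H^1}² reads (1−α)∫(u')² ≥ (α−c)∫u². Any admissible α is ≤ 1 (rapidly oscillating u have ∫u²/∫(u')² → 0), and α = 1 would force 0 ≥ (1−c)∫u², impossible since c < 1; so 1−α > 0. By the sharp Poincaré inequality on H^1_0 of an interval of length L, ∫(u')² ≥ (π/L)²∫u² with equality for the first sine mode sin(π(x−x₀)/L) (x₀ the left endpoint), so the inequality holds for all u iff (1−α)(π/L)² ≥ α − c, i.e. α ≤ ((π/L)² + c)/((π/L)² + 1) = (1 + c(L/π)²)/(1 + (L/π)²). With (π/L)² = π^2 and c = 4/5, the largest admissible constant is α = ((π/L)² + c)/((π/L)² + 1).
Simplifying, α = (4/5 + π^2)/(1 + π^2).


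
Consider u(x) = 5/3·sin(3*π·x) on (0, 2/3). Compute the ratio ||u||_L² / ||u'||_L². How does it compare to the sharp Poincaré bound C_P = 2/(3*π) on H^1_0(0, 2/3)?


||u||_L² / ||u'||_L² = 1/(3*π) < C_P = 2/(3*π).

u(x) = 5/3·sin(3*π·x), so u'(x) = 5*π*cos(3*π*x).
Writing u(x) = A·sin(kπx/L) with A = 5/3 and k = 2, use ∫_0^L sin²(kπx/L) dx = L/2 and ∫_0^L cos²(kπx/L) dx = L/2.
u² = 25/9·sin²(3*π·x) and (u')² = 25*π^2·cos²(3*π·x), and each of sin², cos² integrates to L/2 = 1/3 over (0, 2/3).
∫_0^2/3 u² dx = 25/27, so ||u||_L² = 5*sqrt(3)/9.
∫_0^2/3 (u')² dx = 25*π^2/3, so ||u'||_L² = 5*sqrt(3)*π/3.
Ratio ||u||_L² / ||u'||_L² = 1/(3*π).
Sharp Poincaré constant on H^1_0(0, 2/3) is C_P = L/π = 2/(3*π), achieved by sin(3*π/2·x).
This is the k = 2 harmonic; the ratio L/(kπ) is strictly less than C_P = L/π, consistent with the sharp inequality ||u||_L² ≤ C_P ||u'||_L².


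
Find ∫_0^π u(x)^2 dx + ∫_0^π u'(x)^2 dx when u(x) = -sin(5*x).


||u||_{H^1(0,π)}^2 = 13*π

u'(x) = -5*cos(5*x).
Expand u² and (u')² and integrate term by term on (0, π), using: for integers n ≥ 1, ∫_0^π sin²(nx) dx = ∫_0^π cos²(nx) dx = π/2; for n ≠ n', ∫_0^π sin(nx)sin(n'x) dx = ∫_0^π cos(nx)cos(n'x) dx = 0; and by product-to-sum, ∫_0^π sin(nx)cos(n'x) dx = ½∫_0^π [sin((n+n')x) + sin((n−n')x)] dx, which is 0 when n+n' is even and 2n/(n²−n'²) when n+n' is odd (it need not vanish on (0, π)).
  u² squared terms: (-1)²·∫sin(5x)² dx = 1·π/2 = π/2.
  So ∫_0^π u² dx = π/2.
  (u')² squared terms: (-5)²·∫cos(5x)² dx = 25·π/2 = 25*π/2.
  So ∫_0^π (u')² dx = 25*π/2.
||u||_{H^1}^2 = (π/2) + (25*π/2) = 13*π.


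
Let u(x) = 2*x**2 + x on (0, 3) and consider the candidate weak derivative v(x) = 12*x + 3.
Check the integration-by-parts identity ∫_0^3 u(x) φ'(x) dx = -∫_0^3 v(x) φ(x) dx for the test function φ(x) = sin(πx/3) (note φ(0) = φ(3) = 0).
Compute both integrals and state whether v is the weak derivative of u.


LHS = -42/π, RHS = -126/π. No, v is not the weak derivative of u.

u(x) = 2*x**2 + x, classical derivative u'(x) = 4*x + 1.
φ(x) = sin(πx/3), so φ'(x) = π*cos(π*x/3)/3.
Note φ(0) = φ(3) = 0, so the boundary term u·φ vanishes.
LHS = ∫_0^3 u(x) φ'(x) dx = ∫_0^3 (2*π*x^2*cos(π*x/3)/3 + π*x*cos(π*x/3)/3) dx. Term by term:
  ∫_0^3 π*x*cos(π*x/3)/3 dx = -6/π;  ∫_0^3 2*π*x^2*cos(π*x/3)/3 dx = -36/π.
Sum: -6/π − 36/π = -42/π.
So LHS = -42/π.
∫_0^3 v(x) φ(x) dx = ∫_0^3 (12*x*sin(π*x/3) + 3*sin(π*x/3)) dx. Term by term:
  ∫_0^3 3*sin(π*x/3) dx = 18/π;  ∫_0^3 12*x*sin(π*x/3) dx = 108/π.
Sum: 18/π + 108/π = 126/π.
So RHS = -∫_0^3 v(x) φ(x) dx = -126/π.
LHS − RHS = 84/π ≠ 0, so the identity fails.
(For a valid weak derivative the identity must hold for EVERY test function, in particular this one. The failure shows v is NOT the weak derivative of u.)
Correct weak derivative would be u'(x) = 4*x + 1.


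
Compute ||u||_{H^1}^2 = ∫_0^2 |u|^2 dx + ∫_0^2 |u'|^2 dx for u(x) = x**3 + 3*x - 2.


||u||_{H^1}^2 = 1206/7

The H^1 norm (squared) on an interval (0, L) is
  ||u||_{H^1}^2 = ∫_0^L u(x)^2 dx + ∫_0^L u'(x)^2 dx.
Compute u'(x) = 3*x**2 + 3.
Then u(x)^2 = x**6 + 6*x**4 - 4*x**3 + 9*x**2 - 12*x + 4 and u'(x)^2 = 9*x**4 + 18*x**2 + 9.
Integrate each monomial from 0 to 2 using ∫_0^2 c·x^n dx = c·2^(n+1)/(n+1):
  ∫_0^2 u(x)^2 dx = ∫_0^2 (x^6 + 6*x^4 - 4*x^3 + 9*x^2 - 12*x + 4) dx. Term by term:
    ∫_0^2 x^6 dx = 128/7;  ∫_0^2 6*x^4 dx = 192/5;  ∫_0^2 -4*x^3 dx = -16;
    ∫_0^2 9*x^2 dx = 24;  ∫_0^2 -12*x dx = -24;  ∫_0^2 4 dx = 8.
  Sum: 128/7 + 192/5 − 16 + 24 − 24 + 8 = 1704/35.
  ∫_0^2 u'(x)^2 dx = ∫_0^2 (9*x^4 + 18*x^2 + 9) dx. Term by term:
    ∫_0^2 9*x^4 dx = 288/5;  ∫_0^2 18*x^2 dx = 48;  ∫_0^2 9 dx = 18.
  Sum: 288/5 + 48 + 18 = 618/5.
Adding: ||u||_{H^1}^2 = 1704/35 + 618/5 = 1206/7.


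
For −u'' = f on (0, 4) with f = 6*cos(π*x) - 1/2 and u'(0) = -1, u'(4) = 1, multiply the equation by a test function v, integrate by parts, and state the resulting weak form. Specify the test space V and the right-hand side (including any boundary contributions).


V = H^1(0, 4) (v unrestricted at boundary; u is determined up to an additive constant); weak form: ∫_0^4 u'v' dx = ∫_0^4 (6*cos(π*x) - 1/2) v dx + v(4) + v(0) for all v ∈ V.

Multiply both sides by a test function v and integrate from 0 to 4:
  ∫_0^4 −u''(x) v(x) dx = ∫_0^4 f(x) v(x) dx.
Integrate the LHS by parts once:
  ∫_0^4 −u'' v dx = −[u'(x) v(x)]_0^4 + ∫_0^4 u'(x) v'(x) dx.
Thus ∫_0^4 u'(x) v'(x) dx = ∫_0^4 f(x) v(x) dx + [u'(x) v(x)]_0^4.
Choose V so that boundary terms are either known or forced to vanish.
u has inhomogeneous Neumann u'(0) = -1, u'(4) = 1. [u' v]_0^4 = (1)·v(4) − (-1)·v(0) = v(4) + v(0). Take V = H^1(0, 4); boundary term becomes part of RHS.
Weak formulation: find u (satisfying any essential BC) such that ∫_0^4 u'(x) v'(x) dx = ∫_0^4 f v dx + v(4) + v(0) for all v ∈ V (Neumann data are natural BCs: they enter the RHS as boundary terms).
Substituting f(x) = 6*cos(π*x) - 1/2, the right-hand side is ∫_0^4 (6*cos(π*x) - 1/2) v dx + v(4) + v(0).
Compatibility check (pure Neumann): taking v ≡ 1 ∈ V gives 0 = ∫_0^4 f dx + (1) − (-1), i.e. ∫_0^4 f dx must equal u'(0) − u'(4) = -2. Indeed ∫_0^4 (6*cos(π*x) - 1/2) dx = -2, so the data are compatible. The solution is then unique only up to an additive constant (fix it e.g. by requiring ∫_0^4 u dx = 0).


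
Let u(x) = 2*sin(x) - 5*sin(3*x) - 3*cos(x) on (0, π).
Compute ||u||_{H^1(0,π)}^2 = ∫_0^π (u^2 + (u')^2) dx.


||u||_{H^1(0,π)}^2 = 138*π

u'(x) = 3*sin(x) + 2*cos(x) - 15*cos(3*x).
Expand u² and (u')² and integrate term by term on (0, π), using: for integers n ≥ 1, ∫_0^π sin²(nx) dx = ∫_0^π cos²(nx) dx = π/2; for n ≠ n', ∫_0^π sin(nx)sin(n'x) dx = ∫_0^π cos(nx)cos(n'x) dx = 0; and by product-to-sum, ∫_0^π sin(nx)cos(n'x) dx = ½∫_0^π [sin((n+n')x) + sin((n−n')x)] dx, which is 0 when n+n' is even and 2n/(n²−n'²) when n+n' is odd (it need not vanish on (0, π)).
  u² squared terms: (-5)²·∫sin(3x)² dx = 25·π/2 = 25*π/2;  (-3)²·∫cos(x)² dx = 9·π/2 = 9*π/2;  (2)²·∫sin(x)² dx = 4·π/2 = 2*π.
  u² cross terms: 2·(-5)·(-3)·∫sin(3x)·cos(x) dx = 30·(0) = 0;  2·(-5)·(2)·∫sin(3x)·sin(x) dx = -20·(0) = 0;  2·(-3)·(2)·∫cos(x)·sin(x) dx = -12·(0) = 0.
  So ∫_0^π u² dx = 25*π/2 + 9*π/2 + 2*π + 0 + 0 + 0 = 19*π.
  (u')² squared terms: (-15)²·∫cos(3x)² dx = 225·π/2 = 225*π/2;  (2)²·∫cos(x)² dx = 4·π/2 = 2*π;  (3)²·∫sin(x)² dx = 9·π/2 = 9*π/2.
  (u')² cross terms: 2·(-15)·(2)·∫cos(3x)·cos(x) dx = -60·(0) = 0;  2·(-15)·(3)·∫cos(3x)·sin(x) dx = -90·(0) = 0;  2·(2)·(3)·∫cos(x)·sin(x) dx = 12·(0) = 0.
  So ∫_0^π (u')² dx = 225*π/2 + 2*π + 9*π/2 + 0 + 0 + 0 = 119*π.
||u||_{H^1}^2 = (19*π) + (119*π) = 138*π.


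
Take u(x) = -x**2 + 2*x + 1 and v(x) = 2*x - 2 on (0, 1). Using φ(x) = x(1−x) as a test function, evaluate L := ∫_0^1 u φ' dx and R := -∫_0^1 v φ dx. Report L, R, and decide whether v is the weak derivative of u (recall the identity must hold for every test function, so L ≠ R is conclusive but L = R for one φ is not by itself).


LHS = -1/6, RHS = 1/6. No, v is not the weak derivative of u.

u(x) = -x**2 + 2*x + 1, classical derivative u'(x) = 2 - 2*x.
φ(x) = x(1−x), so φ'(x) = 1 - 2*x.
Note φ(0) = φ(1) = 0, so the boundary term u·φ vanishes.
LHS = ∫_0^1 u(x) φ'(x) dx = ∫_0^1 (2*x^3 - 5*x^2 + 1) dx. Term by term:
  ∫_0^1 2*x^3 dx = 1/2;  ∫_0^1 -5*x^2 dx = -5/3;  ∫_0^1 1 dx = 1.
Sum: 1/2 − 5/3 + 1 = -1/6.
So LHS = -1/6.
∫_0^1 v(x) φ(x) dx = ∫_0^1 (-2*x^3 + 4*x^2 - 2*x) dx. Term by term:
  ∫_0^1 -2*x^3 dx = -1/2;  ∫_0^1 4*x^2 dx = 4/3;  ∫_0^1 -2*x dx = -1.
Sum: -1/2 + 4/3 − 1 = -1/6.
So RHS = -∫_0^1 v(x) φ(x) dx = 1/6.
LHS − RHS = -1/3 ≠ 0, so the identity fails.
(For a valid weak derivative the identity must hold for EVERY test function, in particular this one. The failure shows v is NOT the weak derivative of u.)
Correct weak derivative would be u'(x) = 2 - 2*x.


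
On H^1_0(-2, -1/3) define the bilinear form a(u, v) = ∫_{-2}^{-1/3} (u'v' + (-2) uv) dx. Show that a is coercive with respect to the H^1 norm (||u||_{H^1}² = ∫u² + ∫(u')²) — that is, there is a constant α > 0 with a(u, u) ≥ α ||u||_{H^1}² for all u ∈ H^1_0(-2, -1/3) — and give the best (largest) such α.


α = (-50 + 9*π^2)/(25 + 9*π^2)

Coercivity of a(·,·) on H^1_0(-2, -1/3) means a(u, u) ≥ α ||u||_{H^1}² for every u ∈ H^1_0.
The interval has length L = 5/3, and Poincaré/coercivity depend only on L. Here a(u, u) = ∫(u')² + (-2)·∫u².
Here c = -2 < 0 with |c| < (π/L)² = 9*π^2/25, so coercivity still holds. The condition a(u,u) ≥ α||u||_{H^1}² reads (1−α)∫(u')² ≥ (α−c)∫u². Any admissible α is ≤ 1 (rapidly oscillating u have ∫u²/∫(u')² → 0), and α = 1 would force 0 ≥ (1−c)∫u², impossible since c < 1; so 1−α > 0. By the sharp Poincaré inequality on H^1_0 of an interval of length L, ∫(u')² ≥ (π/L)²∫u² with equality for the first sine mode sin(π(x−x₀)/L) (x₀ the left endpoint), so the inequality holds for all u iff (1−α)(π/L)² ≥ α − c, i.e. α ≤ ((π/L)² + c)/((π/L)² + 1) = (1 + c(L/π)²)/(1 + (L/π)²). (Direct route, valid since c ≤ 0: Poincaré gives c∫u² ≥ c(L/π)²∫(u')², so a(u,u) ≥ (1 + c(L/π)²)∫(u')², while ||u||_{H^1}² ≤ (1 + (L/π)²)∫(u')²; dividing yields the same α.) With (π/L)² = 9*π^2/25 and c = -2, the largest admissible constant is α = ((π/L)² + c)/((π/L)² + 1).
Simplifying, α = (-50 + 9*π^2)/(25 + 9*π^2).


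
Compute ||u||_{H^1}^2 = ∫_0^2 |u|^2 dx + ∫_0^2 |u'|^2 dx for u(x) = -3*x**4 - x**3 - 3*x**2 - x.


||u||_{H^1}^2 = 633658/105

The H^1 norm (squared) on an interval (0, L) is
  ||u||_{H^1}^2 = ∫_0^L u(x)^2 dx + ∫_0^L u'(x)^2 dx.
Compute u'(x) = -12*x**3 - 3*x**2 - 6*x - 1.
Then u(x)^2 = 9*x**8 + 6*x**7 + 19*x**6 + 12*x**5 + 11*x**4 + 6*x**3 + x**2 and u'(x)^2 = 144*x**6 + 72*x**5 + 153*x**4 + 60*x**3 + 42*x**2 + 12*x + 1.
Integrate each monomial from 0 to 2 using ∫_0^2 c·x^n dx = c·2^(n+1)/(n+1):
  ∫_0^2 u(x)^2 dx = ∫_0^2 (9*x^8 + 6*x^7 + 19*x^6 + 12*x^5 + 11*x^4 + 6*x^3 + x^2) dx. Term by term:
    ∫_0^2 9*x^8 dx = 512;  ∫_0^2 6*x^7 dx = 192;  ∫_0^2 19*x^6 dx = 2432/7;
    ∫_0^2 12*x^5 dx = 128;  ∫_0^2 11*x^4 dx = 352/5;  ∫_0^2 6*x^3 dx = 24;
    ∫_0^2 x^2 dx = 8/3.
  Sum: 512 + 192 + 2432/7 + 128 + 352/5 + 24 + 8/3 = 134032/105.
  ∫_0^2 u'(x)^2 dx = ∫_0^2 (144*x^6 + 72*x^5 + 153*x^4 + 60*x^3 + 42*x^2 + 12*x + 1) dx. Term by term:
    ∫_0^2 144*x^6 dx = 18432/7;  ∫_0^2 72*x^5 dx = 768;  ∫_0^2 153*x^4 dx = 4896/5;
    ∫_0^2 60*x^3 dx = 240;  ∫_0^2 42*x^2 dx = 112;  ∫_0^2 12*x dx = 24;
    ∫_0^2 1 dx = 2.
  Sum: 18432/7 + 768 + 4896/5 + 240 + 112 + 24 + 2 = 166542/35.
Adding: ||u||_{H^1}^2 = 134032/105 + 166542/35 = 633658/105.


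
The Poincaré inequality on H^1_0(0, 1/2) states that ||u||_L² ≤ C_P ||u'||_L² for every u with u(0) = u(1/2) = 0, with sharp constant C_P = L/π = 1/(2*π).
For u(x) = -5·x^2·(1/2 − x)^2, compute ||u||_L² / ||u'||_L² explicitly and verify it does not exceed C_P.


||u||_L² / ||u'||_L² = sqrt(3)/12 < C_P = 1/(2*π).

u(x) = -5·x^2·(1/2 − x)^2, so u'(x) = 5*x*(-8*x^2 + 6*x - 1)/2.
u(x) = -5·x^2·(1/2 − x)^2 vanishes at x = 0 and x = 1/2, so u ∈ H^1_0(0, 1/2). Differentiate via the product rule and integrate the resulting polynomials term by term.
  ∫_0^1/2 u² dx = ∫_0^1/2 (25*x^8 - 50*x^7 + 75*x^6/2 - 25*x^5/2 + 25*x^4/16) dx. Term by term:
    ∫_0^1/2 25*x^8 dx = 25/4608;  ∫_0^1/2 -50*x^7 dx = -25/1024;  ∫_0^1/2 75*x^6/2 dx = 75/1792;
    ∫_0^1/2 -25*x^5/2 dx = -25/768;  ∫_0^1/2 25*x^4/16 dx = 5/512.
  Sum: 25/4608 − 25/1024 + 75/1792 − 25/768 + 5/512 = 5/64512.
  ∫_0^1/2 (u')² dx = ∫_0^1/2 (400*x^6 - 600*x^5 + 325*x^4 - 75*x^3 + 25*x^2/4) dx. Term by term:
    ∫_0^1/2 400*x^6 dx = 25/56;  ∫_0^1/2 -600*x^5 dx = -25/16;  ∫_0^1/2 325*x^4 dx = 65/32;
    ∫_0^1/2 -75*x^3 dx = -75/64;  ∫_0^1/2 25*x^2/4 dx = 25/96.
  Sum: 25/56 − 25/16 + 65/32 − 75/64 + 25/96 = 5/1344.
∫_0^1/2 u² dx = 5/64512, so ||u||_L² = sqrt(35)/672.
∫_0^1/2 (u')² dx = 5/1344, so ||u'||_L² = sqrt(105)/168.
Ratio ||u||_L² / ||u'||_L² = sqrt(3)/12.
Sharp Poincaré constant on H^1_0(0, 1/2) is C_P = L/π = 1/(2*π), achieved by sin(2*π·x).
A polynomial bump cannot attain the sharp Poincaré constant (only the first sine eigenfunction does), so the ratio is strictly less than C_P, consistent with ||u||_L² ≤ C_P ||u'||_L².


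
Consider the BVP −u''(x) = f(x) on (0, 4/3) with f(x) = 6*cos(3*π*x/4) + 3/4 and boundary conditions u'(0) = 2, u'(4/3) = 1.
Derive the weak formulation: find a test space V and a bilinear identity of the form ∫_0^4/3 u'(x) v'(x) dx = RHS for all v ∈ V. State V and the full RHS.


V = H^1(0, 4/3) (v unrestricted at boundary; u is determined up to an additive constant); weak form: ∫_0^4/3 u'v' dx = ∫_0^4/3 (6*cos(3*π*x/4) + 3/4) v dx + v(4/3) − 2·v(0) for all v ∈ V.

Multiply both sides by a test function v and integrate from 0 to 4/3:
  ∫_0^4/3 −u''(x) v(x) dx = ∫_0^4/3 f(x) v(x) dx.
Integrate the LHS by parts once:
  ∫_0^4/3 −u'' v dx = −[u'(x) v(x)]_0^4/3 + ∫_0^4/3 u'(x) v'(x) dx.
Thus ∫_0^4/3 u'(x) v'(x) dx = ∫_0^4/3 f(x) v(x) dx + [u'(x) v(x)]_0^4/3.
Choose V so that boundary terms are either known or forced to vanish.
u has inhomogeneous Neumann u'(0) = 2, u'(4/3) = 1. [u' v]_0^4/3 = (1)·v(4/3) − (2)·v(0) = v(4/3) − 2·v(0). Take V = H^1(0, 4/3); boundary term becomes part of RHS.
Weak formulation: find u (satisfying any essential BC) such that ∫_0^4/3 u'(x) v'(x) dx = ∫_0^4/3 f v dx + v(4/3) − 2·v(0) for all v ∈ V (Neumann data are natural BCs: they enter the RHS as boundary terms).
Substituting f(x) = 6*cos(3*π*x/4) + 3/4, the right-hand side is ∫_0^4/3 (6*cos(3*π*x/4) + 3/4) v dx + v(4/3) − 2·v(0).
Compatibility check (pure Neumann): taking v ≡ 1 ∈ V gives 0 = ∫_0^4/3 f dx + (1) − (2), i.e. ∫_0^4/3 f dx must equal u'(0) − u'(4/3) = 1. Indeed ∫_0^4/3 (6*cos(3*π*x/4) + 3/4) dx = 1, so the data are compatible. The solution is then unique only up to an additive constant (fix it e.g. by requiring ∫_0^4/3 u dx = 0).


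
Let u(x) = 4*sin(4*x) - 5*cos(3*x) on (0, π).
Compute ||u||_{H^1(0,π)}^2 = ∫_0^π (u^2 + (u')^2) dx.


||u||_{H^1(0,π)}^2 = -3200/7 + 261*π

u'(x) = 15*sin(3*x) + 16*cos(4*x).
Expand u² and (u')² and integrate term by term on (0, π), using: for integers n ≥ 1, ∫_0^π sin²(nx) dx = ∫_0^π cos²(nx) dx = π/2; for n ≠ n', ∫_0^π sin(nx)sin(n'x) dx = ∫_0^π cos(nx)cos(n'x) dx = 0; and by product-to-sum, ∫_0^π sin(nx)cos(n'x) dx = ½∫_0^π [sin((n+n')x) + sin((n−n')x)] dx, which is 0 when n+n' is even and 2n/(n²−n'²) when n+n' is odd (it need not vanish on (0, π)).
  u² squared terms: (-5)²·∫cos(3x)² dx = 25·π/2 = 25*π/2;  (4)²·∫sin(4x)² dx = 16·π/2 = 8*π.
  u² cross terms: 2·(-5)·(4)·∫cos(3x)·sin(4x) dx = -40·(8/7) = -320/7.
  So ∫_0^π u² dx = 25*π/2 + 8*π − 320/7 = -320/7 + 41*π/2.
  (u')² squared terms: (15)²·∫sin(3x)² dx = 225·π/2 = 225*π/2;  (16)²·∫cos(4x)² dx = 256·π/2 = 128*π.
  (u')² cross terms: 2·(15)·(16)·∫sin(3x)·cos(4x) dx = 480·(-6/7) = -2880/7.
  So ∫_0^π (u')² dx = 225*π/2 + 128*π − 2880/7 = -2880/7 + 481*π/2.
||u||_{H^1}^2 = (-320/7 + 41*π/2) + (-2880/7 + 481*π/2) = -3200/7 + 261*π.


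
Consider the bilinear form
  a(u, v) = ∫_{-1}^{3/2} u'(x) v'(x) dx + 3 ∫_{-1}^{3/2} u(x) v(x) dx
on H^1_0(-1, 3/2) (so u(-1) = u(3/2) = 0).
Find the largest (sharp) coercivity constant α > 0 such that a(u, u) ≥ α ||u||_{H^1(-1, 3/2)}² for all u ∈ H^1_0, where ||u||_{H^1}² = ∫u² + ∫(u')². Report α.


α = 1

Coercivity of a(·,·) on H^1_0(-1, 3/2) means a(u, u) ≥ α ||u||_{H^1}² for every u ∈ H^1_0.
The interval has length L = 5/2, and Poincaré/coercivity depend only on L. Here a(u, u) = ∫(u')² + (3)·∫u².
Here c = 3 ≥ 1, so a(u,u) = ∫(u')² + c∫u² ≥ ∫(u')² + ∫u² = ||u||_{H^1}², i.e. α = 1 works. No larger α is possible: a(u,u) ≥ α||u||_{H^1}² means (1−α)∫(u')² ≥ (α−c)∫u², and for the modes u_n = sin(nπ(x−x₀)/L) (x₀ the left endpoint) one has ∫u_n²/∫(u_n')² = (L/(nπ))² → 0, so a(u_n,u_n)/||u_n||_{H^1}² → 1. Hence the optimal constant is α = 1.
Therefore α = 1.


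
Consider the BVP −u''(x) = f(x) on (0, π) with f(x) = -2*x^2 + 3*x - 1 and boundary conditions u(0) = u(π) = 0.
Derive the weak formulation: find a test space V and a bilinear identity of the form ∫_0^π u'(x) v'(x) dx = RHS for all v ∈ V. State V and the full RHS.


V = H^1_0(0, π) (so v(0) = v(π) = 0); weak form: ∫_0^π u'v' dx = ∫_0^π (-2*x^2 + 3*x - 1) v dx for all v ∈ V.

Multiply both sides by a test function v and integrate from 0 to π:
  ∫_0^π −u''(x) v(x) dx = ∫_0^π f(x) v(x) dx.
Integrate the LHS by parts once:
  ∫_0^π −u'' v dx = −[u'(x) v(x)]_0^π + ∫_0^π u'(x) v'(x) dx.
Thus ∫_0^π u'(x) v'(x) dx = ∫_0^π f(x) v(x) dx + [u'(x) v(x)]_0^π.
Choose V so that boundary terms are either known or forced to vanish.
u is Dirichlet: u(0) = u(π) = 0. Let V = H^1_0(0, π); then v(0) = v(π) = 0, and [u' v]_0^π = 0.
Weak formulation: find u (satisfying any essential BC) such that ∫_0^π u'(x) v'(x) dx = ∫_0^π f v dx for all v ∈ V.
Substituting f(x) = -2*x^2 + 3*x - 1, the right-hand side is ∫_0^π (-2*x^2 + 3*x - 1) v dx.


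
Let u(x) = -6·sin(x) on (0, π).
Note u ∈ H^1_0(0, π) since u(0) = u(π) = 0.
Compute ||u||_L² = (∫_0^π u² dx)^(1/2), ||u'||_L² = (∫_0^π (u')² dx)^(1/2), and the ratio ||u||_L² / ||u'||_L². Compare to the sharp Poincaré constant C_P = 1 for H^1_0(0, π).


||u||_L² / ||u'||_L² = 1 = C_P.

u(x) = -6·sin(x), so u'(x) = -6*cos(x).
Writing u(x) = A·sin(kπx/L) with A = -6 and k = 1, use ∫_0^L sin²(kπx/L) dx = L/2 and ∫_0^L cos²(kπx/L) dx = L/2.
u² = 36·sin²(x) and (u')² = 36·cos²(x), and each of sin², cos² integrates to L/2 = π/2 over (0, π).
∫_0^π u² dx = 18*π, so ||u||_L² = 3*sqrt(2)*sqrt(π).
∫_0^π (u')² dx = 18*π, so ||u'||_L² = 3*sqrt(2)*sqrt(π).
Ratio ||u||_L² / ||u'||_L² = 1.
Sharp Poincaré constant on H^1_0(0, π) is C_P = L/π = 1, achieved by sin(x).
This is the k = 1 eigenfunction (up to amplitude), so the ratio equals the sharp Poincaré constant exactly.


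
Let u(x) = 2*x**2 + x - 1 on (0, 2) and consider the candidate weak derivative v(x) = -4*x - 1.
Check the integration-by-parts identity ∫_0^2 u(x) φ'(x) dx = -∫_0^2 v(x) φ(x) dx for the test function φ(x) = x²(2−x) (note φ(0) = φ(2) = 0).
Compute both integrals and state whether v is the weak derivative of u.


LHS = -116/15, RHS = 116/15. No, v is not the weak derivative of u.

u(x) = 2*x**2 + x - 1, classical derivative u'(x) = 4*x + 1.
φ(x) = x²(2−x), so φ'(x) = x*(4 - 3*x).
Note φ(0) = φ(2) = 0, so the boundary term u·φ vanishes.
LHS = ∫_0^2 u(x) φ'(x) dx = ∫_0^2 (-6*x^4 + 5*x^3 + 7*x^2 - 4*x) dx. Term by term:
  ∫_0^2 -6*x^4 dx = -192/5;  ∫_0^2 5*x^3 dx = 20;  ∫_0^2 7*x^2 dx = 56/3;
  ∫_0^2 -4*x dx = -8.
Sum: -192/5 + 20 + 56/3 − 8 = -116/15.
So LHS = -116/15.
∫_0^2 v(x) φ(x) dx = ∫_0^2 (4*x^4 - 7*x^3 - 2*x^2) dx. Term by term:
  ∫_0^2 4*x^4 dx = 128/5;  ∫_0^2 -7*x^3 dx = -28;  ∫_0^2 -2*x^2 dx = -16/3.
Sum: 128/5 − 28 − 16/3 = -116/15.
So RHS = -∫_0^2 v(x) φ(x) dx = 116/15.
LHS − RHS = -232/15 ≠ 0, so the identity fails.
(For a valid weak derivative the identity must hold for EVERY test function, in particular this one. The failure shows v is NOT the weak derivative of u.)
Correct weak derivative would be u'(x) = 4*x + 1.


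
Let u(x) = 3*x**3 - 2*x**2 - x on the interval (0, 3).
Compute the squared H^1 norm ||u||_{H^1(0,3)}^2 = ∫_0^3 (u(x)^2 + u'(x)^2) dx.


||u||_{H^1}^2 = 134619/35

The H^1 norm (squared) on an interval (0, L) is
  ||u||_{H^1}^2 = ∫_0^L u(x)^2 dx + ∫_0^L u'(x)^2 dx.
Compute u'(x) = 9*x**2 - 4*x - 1.
Then u(x)^2 = 9*x**6 - 12*x**5 - 2*x**4 + 4*x**3 + x**2 and u'(x)^2 = 81*x**4 - 72*x**3 - 2*x**2 + 8*x + 1.
Integrate each monomial from 0 to 3 using ∫_0^3 c·x^n dx = c·3^(n+1)/(n+1):
  ∫_0^3 u(x)^2 dx = ∫_0^3 (9*x^6 - 12*x^5 - 2*x^4 + 4*x^3 + x^2) dx. Term by term:
    ∫_0^3 9*x^6 dx = 19683/7;  ∫_0^3 -12*x^5 dx = -1458;  ∫_0^3 -2*x^4 dx = -486/5;
    ∫_0^3 4*x^3 dx = 81;  ∫_0^3 x^2 dx = 9.
  Sum: 19683/7 − 1458 − 486/5 + 81 + 9 = 47133/35.
  ∫_0^3 u'(x)^2 dx = ∫_0^3 (81*x^4 - 72*x^3 - 2*x^2 + 8*x + 1) dx. Term by term:
    ∫_0^3 81*x^4 dx = 19683/5;  ∫_0^3 -72*x^3 dx = -1458;  ∫_0^3 -2*x^2 dx = -18;
    ∫_0^3 8*x dx = 36;  ∫_0^3 1 dx = 3.
  Sum: 19683/5 − 1458 − 18 + 36 + 3 = 12498/5.
Adding: ||u||_{H^1}^2 = 47133/35 + 12498/5 = 134619/35.


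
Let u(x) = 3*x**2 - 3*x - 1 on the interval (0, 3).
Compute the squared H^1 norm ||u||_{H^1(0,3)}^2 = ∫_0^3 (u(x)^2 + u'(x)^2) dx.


||u||_{H^1}^2 = 3189/10

The H^1 norm (squared) on an interval (0, L) is
  ||u||_{H^1}^2 = ∫_0^L u(x)^2 dx + ∫_0^L u'(x)^2 dx.
Compute u'(x) = 6*x - 3.
Then u(x)^2 = 9*x**4 - 18*x**3 + 3*x**2 + 6*x + 1 and u'(x)^2 = 36*x**2 - 36*x + 9.
Integrate each monomial from 0 to 3 using ∫_0^3 c·x^n dx = c·3^(n+1)/(n+1):
  ∫_0^3 u(x)^2 dx = ∫_0^3 (9*x^4 - 18*x^3 + 3*x^2 + 6*x + 1) dx. Term by term:
    ∫_0^3 9*x^4 dx = 2187/5;  ∫_0^3 -18*x^3 dx = -729/2;  ∫_0^3 3*x^2 dx = 27;
    ∫_0^3 6*x dx = 27;  ∫_0^3 1 dx = 3.
  Sum: 2187/5 − 729/2 + 27 + 27 + 3 = 1299/10.
  ∫_0^3 u'(x)^2 dx = ∫_0^3 (36*x^2 - 36*x + 9) dx. Term by term:
    ∫_0^3 36*x^2 dx = 324;  ∫_0^3 -36*x dx = -162;  ∫_0^3 9 dx = 27.
  Sum: 324 − 162 + 27 = 189.
Adding: ||u||_{H^1}^2 = 1299/10 + 189 = 3189/10.


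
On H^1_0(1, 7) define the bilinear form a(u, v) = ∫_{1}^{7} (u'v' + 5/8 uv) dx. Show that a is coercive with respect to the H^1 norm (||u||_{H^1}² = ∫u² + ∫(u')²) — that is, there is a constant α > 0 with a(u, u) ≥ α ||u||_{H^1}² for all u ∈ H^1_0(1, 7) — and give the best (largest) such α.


α = (π^2 + 45/2)/(π^2 + 36)

Coercivity of a(·,·) on H^1_0(1, 7) means a(u, u) ≥ α ||u||_{H^1}² for every u ∈ H^1_0.
The interval has length L = 6, and Poincaré/coercivity depend only on L. Here a(u, u) = ∫(u')² + (5/8)·∫u².
Here 0 < c = 5/8 < 1. The condition a(u,u) ≥ α||u||_{H^1}² reads (1−α)∫(u')² ≥ (α−c)∫u². Any admissible α is ≤ 1 (rapidly oscillating u have ∫u²/∫(u')² → 0), and α = 1 would force 0 ≥ (1−c)∫u², impossible since c < 1; so 1−α > 0. By the sharp Poincaré inequality on H^1_0 of an interval of length L, ∫(u')² ≥ (π/L)²∫u² with equality for the first sine mode sin(π(x−x₀)/L) (x₀ the left endpoint), so the inequality holds for all u iff (1−α)(π/L)² ≥ α − c, i.e. α ≤ ((π/L)² + c)/((π/L)² + 1) = (1 + c(L/π)²)/(1 + (L/π)²). With (π/L)² = π^2/36 and c = 5/8, the largest admissible constant is α = ((π/L)² + c)/((π/L)² + 1).
Simplifying, α = (π^2 + 45/2)/(π^2 + 36).


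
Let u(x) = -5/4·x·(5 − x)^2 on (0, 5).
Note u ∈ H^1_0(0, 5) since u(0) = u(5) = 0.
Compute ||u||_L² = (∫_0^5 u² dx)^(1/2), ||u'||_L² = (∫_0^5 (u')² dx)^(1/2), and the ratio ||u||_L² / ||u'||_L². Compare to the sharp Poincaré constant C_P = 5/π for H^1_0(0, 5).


||u||_L² / ||u'||_L² = 5*sqrt(14)/14 < C_P = 5/π.

u(x) = -5/4·x·(5 − x)^2, so u'(x) = -15*x^2/4 + 25*x - 125/4.
u(x) = -5/4·x·(5 − x)^2 vanishes at x = 0 and x = 5, so u ∈ H^1_0(0, 5). Differentiate via the product rule and integrate the resulting polynomials term by term.
  ∫_0^5 u² dx = ∫_0^5 (25*x^6/16 - 125*x^5/4 + 1875*x^4/8 - 3125*x^3/4 + 15625*x^2/16) dx. Term by term:
    ∫_0^5 25*x^6/16 dx = 1953125/112;  ∫_0^5 -125*x^5/4 dx = -1953125/24;  ∫_0^5 1875*x^4/8 dx = 1171875/8;
    ∫_0^5 -3125*x^3/4 dx = -1953125/16;  ∫_0^5 15625*x^2/16 dx = 1953125/48.
  Sum: 1953125/112 − 1953125/24 + 1171875/8 − 1953125/16 + 1953125/48 = 390625/336.
  ∫_0^5 (u')² dx = ∫_0^5 (225*x^4/16 - 375*x^3/2 + 6875*x^2/8 - 3125*x/2 + 15625/16) dx. Term by term:
    ∫_0^5 225*x^4/16 dx = 140625/16;  ∫_0^5 -375*x^3/2 dx = -234375/8;  ∫_0^5 6875*x^2/8 dx = 859375/24;
    ∫_0^5 -3125*x/2 dx = -78125/4;  ∫_0^5 15625/16 dx = 78125/16.
  Sum: 140625/16 − 234375/8 + 859375/24 − 78125/4 + 78125/16 = 15625/24.
∫_0^5 u² dx = 390625/336, so ||u||_L² = 625*sqrt(21)/84.
∫_0^5 (u')² dx = 15625/24, so ||u'||_L² = 125*sqrt(6)/12.
Ratio ||u||_L² / ||u'||_L² = 5*sqrt(14)/14.
Sharp Poincaré constant on H^1_0(0, 5) is C_P = L/π = 5/π, achieved by sin(π/5·x).
A polynomial bump cannot attain the sharp Poincaré constant (only the first sine eigenfunction does), so the ratio is strictly less than C_P, consistent with ||u||_L² ≤ C_P ||u'||_L².


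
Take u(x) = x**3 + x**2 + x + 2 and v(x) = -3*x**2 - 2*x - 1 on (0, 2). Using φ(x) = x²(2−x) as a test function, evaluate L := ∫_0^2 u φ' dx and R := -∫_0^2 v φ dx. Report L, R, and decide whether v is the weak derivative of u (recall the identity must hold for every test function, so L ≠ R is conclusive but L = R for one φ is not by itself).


LHS = -164/15, RHS = 164/15. No, v is not the weak derivative of u.

u(x) = x**3 + x**2 + x + 2, classical derivative u'(x) = 3*x**2 + 2*x + 1.
φ(x) = x²(2−x), so φ'(x) = x*(4 - 3*x).
Note φ(0) = φ(2) = 0, so the boundary term u·φ vanishes.
LHS = ∫_0^2 u(x) φ'(x) dx = ∫_0^2 (-3*x^5 + x^4 + x^3 - 2*x^2 + 8*x) dx. Term by term:
  ∫_0^2 -3*x^5 dx = -32;  ∫_0^2 x^4 dx = 32/5;  ∫_0^2 x^3 dx = 4;
  ∫_0^2 -2*x^2 dx = -16/3;  ∫_0^2 8*x dx = 16.
Sum: -32 + 32/5 + 4 − 16/3 + 16 = -164/15.
So LHS = -164/15.
∫_0^2 v(x) φ(x) dx = ∫_0^2 (3*x^5 - 4*x^4 - 3*x^3 - 2*x^2) dx. Term by term:
  ∫_0^2 3*x^5 dx = 32;  ∫_0^2 -4*x^4 dx = -128/5;  ∫_0^2 -3*x^3 dx = -12;
  ∫_0^2 -2*x^2 dx = -16/3.
Sum: 32 − 128/5 − 12 − 16/3 = -164/15.
So RHS = -∫_0^2 v(x) φ(x) dx = 164/15.
LHS − RHS = -328/15 ≠ 0, so the identity fails.
(For a valid weak derivative the identity must hold for EVERY test function, in particular this one. The failure shows v is NOT the weak derivative of u.)
Correct weak derivative would be u'(x) = 3*x**2 + 2*x + 1.


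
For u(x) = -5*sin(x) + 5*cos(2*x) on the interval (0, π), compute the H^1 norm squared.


||u||_{H^1(0,π)}^2 = 500/3 + 175*π/2

u'(x) = -10*sin(2*x) - 5*cos(x).
Expand u² and (u')² and integrate term by term on (0, π), using: for integers n ≥ 1, ∫_0^π sin²(nx) dx = ∫_0^π cos²(nx) dx = π/2; for n ≠ n', ∫_0^π sin(nx)sin(n'x) dx = ∫_0^π cos(nx)cos(n'x) dx = 0; and by product-to-sum, ∫_0^π sin(nx)cos(n'x) dx = ½∫_0^π [sin((n+n')x) + sin((n−n')x)] dx, which is 0 when n+n' is even and 2n/(n²−n'²) when n+n' is odd (it need not vanish on (0, π)).
  u² squared terms: (-5)²·∫sin(x)² dx = 25·π/2 = 25*π/2;  (5)²·∫cos(2x)² dx = 25·π/2 = 25*π/2.
  u² cross terms: 2·(-5)·(5)·∫sin(x)·cos(2x) dx = -50·(-2/3) = 100/3.
  So ∫_0^π u² dx = 25*π/2 + 25*π/2 + 100/3 = 100/3 + 25*π.
  (u')² squared terms: (-10)²·∫sin(2x)² dx = 100·π/2 = 50*π;  (-5)²·∫cos(x)² dx = 25·π/2 = 25*π/2.
  (u')² cross terms: 2·(-10)·(-5)·∫sin(2x)·cos(x) dx = 100·(4/3) = 400/3.
  So ∫_0^π (u')² dx = 50*π + 25*π/2 + 400/3 = 400/3 + 125*π/2.
||u||_{H^1}^2 = (100/3 + 25*π) + (400/3 + 125*π/2) = 500/3 + 175*π/2.
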